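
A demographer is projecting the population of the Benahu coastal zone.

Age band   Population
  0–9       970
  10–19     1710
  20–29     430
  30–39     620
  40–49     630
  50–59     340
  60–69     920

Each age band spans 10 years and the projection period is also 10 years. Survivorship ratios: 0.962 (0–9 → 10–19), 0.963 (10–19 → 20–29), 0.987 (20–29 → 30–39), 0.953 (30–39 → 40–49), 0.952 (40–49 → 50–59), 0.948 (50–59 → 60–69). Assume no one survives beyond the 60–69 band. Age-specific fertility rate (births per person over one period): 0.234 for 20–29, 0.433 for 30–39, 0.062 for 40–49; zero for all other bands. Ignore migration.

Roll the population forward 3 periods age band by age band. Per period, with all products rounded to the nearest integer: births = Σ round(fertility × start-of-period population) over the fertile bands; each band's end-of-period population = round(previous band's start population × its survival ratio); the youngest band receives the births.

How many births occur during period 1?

Period 1:
Births: 430 * 0.234 = 101, 620 * 0.433 = 268, 630 * 0.062 = 39 — total 408
10–19: 970 * 0.962 = 933
20–29: 1710 * 0.963 = 1647
30–39: 430 * 0.987 = 424
40–49: 620 * 0.953 = 591
50–59: 630 * 0.952 = 600
60–69: 340 * 0.948 = 322
Population now: 0–9=408, 10–19=933, 20–29=1647, 30–39=424, 40–49=591, 50–59=600, 60–69=322

408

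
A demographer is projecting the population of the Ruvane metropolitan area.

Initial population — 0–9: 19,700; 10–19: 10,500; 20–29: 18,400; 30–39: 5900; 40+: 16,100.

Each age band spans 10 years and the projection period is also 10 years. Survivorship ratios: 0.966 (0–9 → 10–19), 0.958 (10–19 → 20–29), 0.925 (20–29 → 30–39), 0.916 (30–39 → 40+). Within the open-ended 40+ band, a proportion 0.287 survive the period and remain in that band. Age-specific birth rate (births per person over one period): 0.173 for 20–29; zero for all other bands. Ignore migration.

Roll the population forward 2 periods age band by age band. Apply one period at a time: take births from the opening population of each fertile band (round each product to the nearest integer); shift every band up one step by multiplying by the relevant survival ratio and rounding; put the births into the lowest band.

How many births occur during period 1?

3183

Numbering the groups 1..5 from youngest to oldest:
— Period 1 —
Births: 18400 × 0.173 = 3183
Group 2: 19700 × 0.966 = 19030
Group 3: 10500 × 0.958 = 10059
Group 4: 18400 × 0.925 = 17020
Group 5: 5900 × 0.916 + 16100 × 0.287 = 5404 + 4621 = 10025
Population now: 0–9=3183, 10–19=19030, 20–29=10059, 30–39=17020, 40+=10025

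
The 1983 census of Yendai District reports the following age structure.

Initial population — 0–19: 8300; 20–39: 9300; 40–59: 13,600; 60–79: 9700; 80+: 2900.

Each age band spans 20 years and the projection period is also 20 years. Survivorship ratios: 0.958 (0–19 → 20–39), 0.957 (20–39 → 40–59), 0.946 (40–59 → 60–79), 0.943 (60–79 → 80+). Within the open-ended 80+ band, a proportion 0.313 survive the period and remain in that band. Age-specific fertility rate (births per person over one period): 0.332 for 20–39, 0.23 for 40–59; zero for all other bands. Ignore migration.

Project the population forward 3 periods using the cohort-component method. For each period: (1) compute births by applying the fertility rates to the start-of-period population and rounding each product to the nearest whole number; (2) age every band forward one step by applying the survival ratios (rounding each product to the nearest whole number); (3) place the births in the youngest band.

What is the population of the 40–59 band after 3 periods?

5699

Period 1.
Births: 9300 × 0.332 = 3088, 13600 × 0.23 = 3128 → 6216
20–39: 8300 × 0.958 = 7951
40–59: 9300 × 0.957 = 8900
60–79: 13600 × 0.946 = 12866
80+: 9700 × 0.943 + 2900 × 0.313 = 9147 + 908 = 10055
Giving 6216 / 7951 / 8900 / 12866 / 10055.
Period 2.
Births: 7951 × 0.332 = 2640, 8900 × 0.23 = 2047 → 4687
20–39: 6216 × 0.958 = 5955
40–59: 7951 × 0.957 = 7609
60–79: 8900 × 0.946 = 8419
80+: 12866 × 0.943 + 10055 × 0.313 = 12133 + 3147 = 15280
Giving 4687 / 5955 / 7609 / 8419 / 15280.
Period 3.
Births: 5955 × 0.332 = 1977, 7609 × 0.23 = 1750 → 3727
20–39: 4687 × 0.958 = 4490
40–59: 5955 × 0.957 = 5699
60–79: 7609 × 0.946 = 7198
80+: 8419 × 0.943 + 15280 × 0.313 = 7939 + 4783 = 12722
Giving 3727 / 4490 / 5699 / 7198 / 12722.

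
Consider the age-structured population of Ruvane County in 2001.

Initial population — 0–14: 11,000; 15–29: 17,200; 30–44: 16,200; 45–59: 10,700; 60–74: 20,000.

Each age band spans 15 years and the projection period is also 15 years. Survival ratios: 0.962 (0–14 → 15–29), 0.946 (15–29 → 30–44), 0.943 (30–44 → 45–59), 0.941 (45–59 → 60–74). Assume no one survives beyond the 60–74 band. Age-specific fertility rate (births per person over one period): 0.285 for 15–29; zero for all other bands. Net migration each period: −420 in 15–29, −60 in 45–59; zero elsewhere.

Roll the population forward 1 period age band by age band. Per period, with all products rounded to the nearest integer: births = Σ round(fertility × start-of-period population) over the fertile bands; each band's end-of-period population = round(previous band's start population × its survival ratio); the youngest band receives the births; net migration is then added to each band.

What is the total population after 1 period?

Let band 1 be 0–14 through band 5 = 60–74.
Period 1:
Births: 17200 × 0.285 = 4902
Band 2: 11000 × 0.962 = 10582
Band 3: 17200 × 0.946 = 16271
Band 4: 16200 × 0.943 = 15277
Band 5: 10700 × 0.941 = 10069
Net migration: Band 2 − 420 → 10162; Band 4 − 60 → 15217
Population now: 0–14=4902, 15–29=10162, 30–44=16271, 45–59=15217, 60–74=10069
Total after period 1: 4902 + 10162 + 16271 + 15217 + 10069 = 56621

56621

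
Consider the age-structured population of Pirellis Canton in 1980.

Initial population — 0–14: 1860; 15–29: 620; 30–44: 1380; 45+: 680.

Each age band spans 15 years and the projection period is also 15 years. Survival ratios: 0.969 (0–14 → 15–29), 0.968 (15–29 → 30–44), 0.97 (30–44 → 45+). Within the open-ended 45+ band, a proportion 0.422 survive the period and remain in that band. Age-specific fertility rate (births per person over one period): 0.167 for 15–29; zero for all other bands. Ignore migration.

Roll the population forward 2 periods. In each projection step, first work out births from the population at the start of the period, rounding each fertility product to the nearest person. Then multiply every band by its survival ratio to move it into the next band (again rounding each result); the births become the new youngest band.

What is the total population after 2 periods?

3414

— Period 1 —
Births: 620 * 0.167 = 104
15–29: 1860 * 0.969 = 1802
30–44: 620 * 0.968 = 600
45+: 1380 * 0.97 + 680 * 0.422 = 1339 + 287 = 1626
→ [104, 1802, 600, 1626]
— Period 2 —
Births: 1802 * 0.167 = 301
15–29: 104 * 0.969 = 101
30–44: 1802 * 0.968 = 1744
45+: 600 * 0.97 + 1626 * 0.422 = 582 + 686 = 1268
→ [301, 101, 1744, 1268]
Total after period 2: 301 + 101 + 1744 + 1268 = 3414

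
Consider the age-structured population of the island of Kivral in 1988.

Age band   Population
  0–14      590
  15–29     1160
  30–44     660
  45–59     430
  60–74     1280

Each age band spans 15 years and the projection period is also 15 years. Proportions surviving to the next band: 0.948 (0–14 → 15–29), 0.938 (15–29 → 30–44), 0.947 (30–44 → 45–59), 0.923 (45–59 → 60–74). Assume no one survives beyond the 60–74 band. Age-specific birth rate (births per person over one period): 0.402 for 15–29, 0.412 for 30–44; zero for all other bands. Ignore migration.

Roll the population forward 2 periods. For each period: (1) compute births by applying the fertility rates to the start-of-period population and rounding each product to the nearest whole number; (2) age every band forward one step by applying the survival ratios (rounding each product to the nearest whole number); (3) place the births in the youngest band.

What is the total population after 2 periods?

Call the groups 1 to 5, youngest first.
Period 1.
Births: 1160 × 0.402 = 466 ; 660 × 0.412 = 272 ⇒ total 738
Group 2: 590 × 0.948 = 559
Group 3: 1160 × 0.938 = 1088
Group 4: 660 × 0.947 = 625
Group 5: 430 × 0.923 = 397
End of period: [738, 559, 1088, 625, 397]
Period 2.
Births: 559 × 0.402 = 225 ; 1088 × 0.412 = 448 ⇒ total 673
Group 2: 738 × 0.948 = 700
Group 3: 559 × 0.938 = 524
Group 4: 1088 × 0.947 = 1030
Group 5: 625 × 0.923 = 577
End of period: [673, 700, 524, 1030, 577]
Total after period 2: 673 + 700 + 524 + 1030 + 577 = 3504

3504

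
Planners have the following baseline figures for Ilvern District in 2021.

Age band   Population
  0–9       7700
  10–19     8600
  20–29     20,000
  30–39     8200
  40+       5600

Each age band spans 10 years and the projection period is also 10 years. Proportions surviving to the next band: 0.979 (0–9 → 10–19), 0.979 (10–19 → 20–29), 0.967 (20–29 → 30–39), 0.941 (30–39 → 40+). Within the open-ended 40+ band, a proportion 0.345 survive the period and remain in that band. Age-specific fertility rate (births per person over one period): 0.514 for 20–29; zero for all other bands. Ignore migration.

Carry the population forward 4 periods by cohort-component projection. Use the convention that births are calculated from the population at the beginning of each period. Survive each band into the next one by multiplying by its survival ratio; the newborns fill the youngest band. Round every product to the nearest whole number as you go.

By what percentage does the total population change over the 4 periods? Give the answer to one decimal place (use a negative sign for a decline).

Period 1.
Births: 20000 × 0.514 = 10280
10–19: 7700 × 0.979 = 7538
20–29: 8600 × 0.979 = 8419
30–39: 20000 × 0.967 = 19340
40+: 8200 × 0.941 + 5600 × 0.345 = 7716 + 1932 = 9648
Giving 10280 / 7538 / 8419 / 19340 / 9648.
Period 2.
Births: 8419 × 0.514 = 4327
10–19: 10280 × 0.979 = 10064
20–29: 7538 × 0.979 = 7380
30–39: 8419 × 0.967 = 8141
40+: 19340 × 0.941 + 9648 × 0.345 = 18199 + 3329 = 21528
Giving 4327 / 10064 / 7380 / 8141 / 21528.
Period 3.
Births: 7380 × 0.514 = 3793
10–19: 4327 × 0.979 = 4236
20–29: 10064 × 0.979 = 9853
30–39: 7380 × 0.967 = 7136
40+: 8141 × 0.941 + 21528 × 0.345 = 7661 + 7427 = 15088
Giving 3793 / 4236 / 9853 / 7136 / 15088.
Period 4.
Births: 9853 × 0.514 = 5064
10–19: 3793 × 0.979 = 3713
20–29: 4236 × 0.979 = 4147
30–39: 9853 × 0.967 = 9528
40+: 7136 × 0.941 + 15088 × 0.345 = 6715 + 5205 = 11920
Giving 5064 / 3713 / 4147 / 9528 / 11920.
Total: 50100 → 34372; change = -15728; percentage change = -31.4%

-31.4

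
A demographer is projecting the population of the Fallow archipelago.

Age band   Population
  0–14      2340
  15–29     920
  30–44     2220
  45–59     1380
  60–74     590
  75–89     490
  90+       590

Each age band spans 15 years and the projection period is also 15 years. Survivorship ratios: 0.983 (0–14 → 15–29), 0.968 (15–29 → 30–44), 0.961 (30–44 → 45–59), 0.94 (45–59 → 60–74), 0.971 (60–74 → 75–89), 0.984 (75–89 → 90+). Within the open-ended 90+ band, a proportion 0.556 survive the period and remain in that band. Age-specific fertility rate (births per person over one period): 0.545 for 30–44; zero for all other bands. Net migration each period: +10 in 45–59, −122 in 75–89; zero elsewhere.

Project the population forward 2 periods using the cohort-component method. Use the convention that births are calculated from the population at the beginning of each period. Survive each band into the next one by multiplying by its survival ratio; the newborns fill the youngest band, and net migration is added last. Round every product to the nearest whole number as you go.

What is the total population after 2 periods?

— Period 1 —
Births: 2220 × 0.545 = 1210
15–29: 2340 × 0.983 = 2300
30–44: 920 × 0.968 = 891
45–59: 2220 × 0.961 = 2133
60–74: 1380 × 0.94 = 1297
75–89: 590 × 0.971 = 573
90+: 490 × 0.984 + 590 × 0.556 = 482 + 328 = 810
Net migration: 45–59 + 10 → 2143; 75–89 − 122 → 451
→ [1210, 2300, 891, 2143, 1297, 451, 810]
— Period 2 —
Births: 891 × 0.545 = 486
15–29: 1210 × 0.983 = 1189
30–44: 2300 × 0.968 = 2226
45–59: 891 × 0.961 = 856
60–74: 2143 × 0.94 = 2014
75–89: 1297 × 0.971 = 1259
90+: 451 × 0.984 + 810 × 0.556 = 444 + 450 = 894
Net migration: 45–59 + 10 → 866; 75–89 − 122 → 1137
→ [486, 1189, 2226, 866, 2014, 1137, 894]
Total after period 2: 486 + 1189 + 2226 + 866 + 2014 + 1137 + 894 = 8812

8812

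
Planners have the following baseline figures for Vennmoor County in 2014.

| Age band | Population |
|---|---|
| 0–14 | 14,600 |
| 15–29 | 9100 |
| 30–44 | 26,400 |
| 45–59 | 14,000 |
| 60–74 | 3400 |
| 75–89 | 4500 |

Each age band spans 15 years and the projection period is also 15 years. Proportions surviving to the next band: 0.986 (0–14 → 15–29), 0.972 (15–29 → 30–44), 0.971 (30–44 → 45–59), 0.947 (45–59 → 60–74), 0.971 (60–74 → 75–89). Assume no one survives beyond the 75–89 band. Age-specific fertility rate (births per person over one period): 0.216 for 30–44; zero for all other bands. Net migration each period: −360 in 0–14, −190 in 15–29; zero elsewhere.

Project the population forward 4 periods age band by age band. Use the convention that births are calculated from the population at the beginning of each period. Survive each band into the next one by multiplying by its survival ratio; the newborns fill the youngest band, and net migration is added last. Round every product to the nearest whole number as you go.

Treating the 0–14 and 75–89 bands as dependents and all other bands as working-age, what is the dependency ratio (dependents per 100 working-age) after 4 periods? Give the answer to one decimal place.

Call the bands 1 to 6, youngest first.
[period 1]
Births: 26400 × 0.216 = 5702
Band 2: 14600 × 0.986 = 14396
Band 3: 9100 × 0.972 = 8845
Band 4: 26400 × 0.971 = 25634
Band 5: 14000 × 0.947 = 13258
Band 6: 3400 × 0.971 = 3301
Net migration: Band 1 − 360 → 5342; Band 2 − 190 → 14206
End of period: [5342, 14206, 8845, 25634, 13258, 3301]
[period 2]
Births: 8845 × 0.216 = 1911
Band 2: 5342 × 0.986 = 5267
Band 3: 14206 × 0.972 = 13808
Band 4: 8845 × 0.971 = 8588
Band 5: 25634 × 0.947 = 24275
Band 6: 13258 × 0.971 = 12874
Net migration: Band 1 − 360 → 1551; Band 2 − 190 → 5077
End of period: [1551, 5077, 13808, 8588, 24275, 12874]
[period 3]
Births: 13808 × 0.216 = 2983
Band 2: 1551 × 0.986 = 1529
Band 3: 5077 × 0.972 = 4935
Band 4: 13808 × 0.971 = 13408
Band 5: 8588 × 0.947 = 8133
Band 6: 24275 × 0.971 = 23571
Net migration: Band 1 − 360 → 2623; Band 2 − 190 → 1339
End of period: [2623, 1339, 4935, 13408, 8133, 23571]
[period 4]
Births: 4935 × 0.216 = 1066
Band 2: 2623 × 0.986 = 2586
Band 3: 1339 × 0.972 = 1302
Band 4: 4935 × 0.971 = 4792
Band 5: 13408 × 0.947 = 12697
Band 6: 8133 × 0.971 = 7897
Net migration: Band 1 − 360 → 706; Band 2 − 190 → 2396
End of period: [706, 2396, 1302, 4792, 12697, 7897]
Dependents (band 0–14 + band 75–89) = 706 + 7897 = 8603; working-age = 21187; ratio = 8603/21187 × 100 = 40.6

40.6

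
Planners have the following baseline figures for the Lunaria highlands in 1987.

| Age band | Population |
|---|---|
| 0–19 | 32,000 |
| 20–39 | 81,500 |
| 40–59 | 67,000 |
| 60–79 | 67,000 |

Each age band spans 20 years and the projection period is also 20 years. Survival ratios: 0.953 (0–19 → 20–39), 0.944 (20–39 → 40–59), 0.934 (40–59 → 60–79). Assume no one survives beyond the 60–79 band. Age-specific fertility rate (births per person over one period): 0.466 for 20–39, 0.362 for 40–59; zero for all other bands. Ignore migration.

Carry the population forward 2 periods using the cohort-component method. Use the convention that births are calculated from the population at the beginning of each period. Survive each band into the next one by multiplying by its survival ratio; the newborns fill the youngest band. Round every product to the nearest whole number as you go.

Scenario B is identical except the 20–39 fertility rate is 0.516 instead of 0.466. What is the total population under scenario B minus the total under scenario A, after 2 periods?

(Groups numbered youngest = 1 to oldest = 4.)
[period 1]
Births: 81500 * 0.466 = 37979, 67000 * 0.362 = 24254 → 62233
Group 2: 32000 * 0.953 = 30496
Group 3: 81500 * 0.944 = 76936
Group 4: 67000 * 0.934 = 62578
End of period: [62233, 30496, 76936, 62578]
[period 2]
Births: 30496 * 0.466 = 14211, 76936 * 0.362 = 27851 → 42062
Group 2: 62233 * 0.953 = 59308
Group 3: 30496 * 0.944 = 28788
Group 4: 76936 * 0.934 = 71858
End of period: [42062, 59308, 28788, 71858]
Scenario A total after 2 periods: 202016
Scenario B projection —
[period 1]
Births: 81500 * 0.516 = 42054, 67000 * 0.362 = 24254 → 66308
Group 2: 32000 * 0.953 = 30496
Group 3: 81500 * 0.944 = 76936
Group 4: 67000 * 0.934 = 62578
End of period: [66308, 30496, 76936, 62578]
[period 2]
Births: 30496 * 0.516 = 15736, 76936 * 0.362 = 27851 → 43587
Group 2: 66308 * 0.953 = 63192
Group 3: 30496 * 0.944 = 28788
Group 4: 76936 * 0.934 = 71858
End of period: [43587, 63192, 28788, 71858]
Scenario B total after 2 periods: 207425
Difference B − A = 207425 − 202016 = 5409

5409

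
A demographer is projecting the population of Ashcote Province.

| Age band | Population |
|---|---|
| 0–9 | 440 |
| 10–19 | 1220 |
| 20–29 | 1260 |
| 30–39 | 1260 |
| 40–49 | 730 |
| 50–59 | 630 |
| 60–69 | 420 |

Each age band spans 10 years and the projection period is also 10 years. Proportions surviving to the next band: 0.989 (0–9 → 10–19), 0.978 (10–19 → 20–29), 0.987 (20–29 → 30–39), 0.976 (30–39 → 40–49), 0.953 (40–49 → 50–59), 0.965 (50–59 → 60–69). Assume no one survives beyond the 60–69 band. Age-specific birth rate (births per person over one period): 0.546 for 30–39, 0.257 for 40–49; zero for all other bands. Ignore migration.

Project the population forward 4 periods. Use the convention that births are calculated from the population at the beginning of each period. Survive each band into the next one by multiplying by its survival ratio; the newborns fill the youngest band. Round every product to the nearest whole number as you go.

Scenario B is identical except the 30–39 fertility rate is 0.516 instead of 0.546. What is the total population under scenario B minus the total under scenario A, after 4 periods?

-120

Let band 1 be 0–9 through band 7 = 60–69.
— Period 1 —
Births: 1260 * 0.546 = 688 ; 730 * 0.257 = 188 ⇒ total 876
Band 2: 440 * 0.989 = 435
Band 3: 1220 * 0.978 = 1193
Band 4: 1260 * 0.987 = 1244
Band 5: 1260 * 0.976 = 1230
Band 6: 730 * 0.953 = 696
Band 7: 630 * 0.965 = 608
→ [876, 435, 1193, 1244, 1230, 696, 608]
— Period 2 —
Births: 1244 * 0.546 = 679 ; 1230 * 0.257 = 316 ⇒ total 995
Band 2: 876 * 0.989 = 866
Band 3: 435 * 0.978 = 425
Band 4: 1193 * 0.987 = 1177
Band 5: 1244 * 0.976 = 1214
Band 6: 1230 * 0.953 = 1172
Band 7: 696 * 0.965 = 672
→ [995, 866, 425, 1177, 1214, 1172, 672]
— Period 3 —
Births: 1177 * 0.546 = 643 ; 1214 * 0.257 = 312 ⇒ total 955
Band 2: 995 * 0.989 = 984
Band 3: 866 * 0.978 = 847
Band 4: 425 * 0.987 = 419
Band 5: 1177 * 0.976 = 1149
Band 6: 1214 * 0.953 = 1157
Band 7: 1172 * 0.965 = 1131
→ [955, 984, 847, 419, 1149, 1157, 1131]
— Period 4 —
Births: 419 * 0.546 = 229 ; 1149 * 0.257 = 295 ⇒ total 524
Band 2: 955 * 0.989 = 944
Band 3: 984 * 0.978 = 962
Band 4: 847 * 0.987 = 836
Band 5: 419 * 0.976 = 409
Band 6: 1149 * 0.953 = 1095
Band 7: 1157 * 0.965 = 1117
→ [524, 944, 962, 836, 409, 1095, 1117]
Scenario A total after 4 periods: 5887
Scenario B projection —
— Period 1 —
Births: 1260 * 0.516 = 650 ; 730 * 0.257 = 188 ⇒ total 838
Band 2: 440 * 0.989 = 435
Band 3: 1220 * 0.978 = 1193
Band 4: 1260 * 0.987 = 1244
Band 5: 1260 * 0.976 = 1230
Band 6: 730 * 0.953 = 696
Band 7: 630 * 0.965 = 608
→ [838, 435, 1193, 1244, 1230, 696, 608]
— Period 2 —
Births: 1244 * 0.516 = 642 ; 1230 * 0.257 = 316 ⇒ total 958
Band 2: 838 * 0.989 = 829
Band 3: 435 * 0.978 = 425
Band 4: 1193 * 0.987 = 1177
Band 5: 1244 * 0.976 = 1214
Band 6: 1230 * 0.953 = 1172
Band 7: 696 * 0.965 = 672
→ [958, 829, 425, 1177, 1214, 1172, 672]
— Period 3 —
Births: 1177 * 0.516 = 607 ; 1214 * 0.257 = 312 ⇒ total 919
Band 2: 958 * 0.989 = 947
Band 3: 829 * 0.978 = 811
Band 4: 425 * 0.987 = 419
Band 5: 1177 * 0.976 = 1149
Band 6: 1214 * 0.953 = 1157
Band 7: 1172 * 0.965 = 1131
→ [919, 947, 811, 419, 1149, 1157, 1131]
— Period 4 —
Births: 419 * 0.516 = 216 ; 1149 * 0.257 = 295 ⇒ total 511
Band 2: 919 * 0.989 = 909
Band 3: 947 * 0.978 = 926
Band 4: 811 * 0.987 = 800
Band 5: 419 * 0.976 = 409
Band 6: 1149 * 0.953 = 1095
Band 7: 1157 * 0.965 = 1117
→ [511, 909, 926, 800, 409, 1095, 1117]
Scenario B total after 4 periods: 5767
Difference B − A = 5767 − 5887 = -120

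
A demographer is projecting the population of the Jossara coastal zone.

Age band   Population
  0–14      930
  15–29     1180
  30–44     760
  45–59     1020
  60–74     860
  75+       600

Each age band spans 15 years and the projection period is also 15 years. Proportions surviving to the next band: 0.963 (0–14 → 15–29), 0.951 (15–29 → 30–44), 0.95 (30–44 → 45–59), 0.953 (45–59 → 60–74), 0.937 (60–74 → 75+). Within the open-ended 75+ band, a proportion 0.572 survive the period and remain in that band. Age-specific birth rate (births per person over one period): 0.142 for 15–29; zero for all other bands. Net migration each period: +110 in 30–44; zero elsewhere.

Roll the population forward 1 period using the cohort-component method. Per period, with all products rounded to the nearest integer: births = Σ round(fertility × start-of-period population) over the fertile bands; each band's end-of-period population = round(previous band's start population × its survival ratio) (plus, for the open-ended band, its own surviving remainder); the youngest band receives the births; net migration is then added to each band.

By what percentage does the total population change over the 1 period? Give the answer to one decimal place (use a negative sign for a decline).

-3.9

Numbering the bands 1..6 from youngest to oldest:
After projecting period 1:
Births: 1180 × 0.142 = 168
Band 2: 930 × 0.963 = 896
Band 3: 1180 × 0.951 = 1122
Band 4: 760 × 0.95 = 722
Band 5: 1020 × 0.953 = 972
Band 6: 860 × 0.937 + 600 × 0.572 = 806 + 343 = 1149
Net migration: Band 3 + 110 → 1232
→ [168, 896, 1232, 722, 972, 1149]
Total: 5350 → 5139; change = -211; percentage change = -3.9%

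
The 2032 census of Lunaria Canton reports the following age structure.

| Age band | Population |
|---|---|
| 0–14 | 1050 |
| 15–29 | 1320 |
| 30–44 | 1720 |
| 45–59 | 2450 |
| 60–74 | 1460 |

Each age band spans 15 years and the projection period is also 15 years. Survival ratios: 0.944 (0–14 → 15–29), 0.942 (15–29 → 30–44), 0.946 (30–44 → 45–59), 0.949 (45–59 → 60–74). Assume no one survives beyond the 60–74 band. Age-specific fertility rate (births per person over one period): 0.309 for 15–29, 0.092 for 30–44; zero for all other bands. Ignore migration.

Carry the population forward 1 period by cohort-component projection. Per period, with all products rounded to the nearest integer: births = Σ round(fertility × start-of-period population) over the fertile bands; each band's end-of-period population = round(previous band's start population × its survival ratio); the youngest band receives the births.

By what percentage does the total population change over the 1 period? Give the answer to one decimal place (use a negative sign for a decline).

Let band 1 be 0–14 through band 5 = 60–74.
After projecting period 1:
Births: 1320 × 0.309 = 408, 1720 × 0.092 = 158 → total 566
Band 2: 1050 × 0.944 = 991
Band 3: 1320 × 0.942 = 1243
Band 4: 1720 × 0.946 = 1627
Band 5: 2450 × 0.949 = 2325
End of period: [566, 991, 1243, 1627, 2325]
Total: 8000 → 6752; change = -1248; percentage change = -15.6%

-15.6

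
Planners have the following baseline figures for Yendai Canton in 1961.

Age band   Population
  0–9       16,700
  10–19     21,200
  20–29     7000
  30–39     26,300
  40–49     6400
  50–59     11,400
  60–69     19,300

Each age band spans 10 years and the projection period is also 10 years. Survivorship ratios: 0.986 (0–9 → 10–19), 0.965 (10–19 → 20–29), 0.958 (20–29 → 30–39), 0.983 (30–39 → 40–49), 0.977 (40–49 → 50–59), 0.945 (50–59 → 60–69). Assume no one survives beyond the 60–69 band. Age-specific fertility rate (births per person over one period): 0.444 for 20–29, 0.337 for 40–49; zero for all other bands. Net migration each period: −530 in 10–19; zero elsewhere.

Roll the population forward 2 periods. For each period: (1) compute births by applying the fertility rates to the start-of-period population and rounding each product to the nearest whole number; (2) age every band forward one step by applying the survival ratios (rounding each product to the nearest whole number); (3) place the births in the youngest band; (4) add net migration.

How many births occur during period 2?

17795

[period 1]
Births: 7000 * 0.444 = 3108 ; 6400 * 0.337 = 2157 — total 5265
10–19: 16700 * 0.986 = 16466
20–29: 21200 * 0.965 = 20458
30–39: 7000 * 0.958 = 6706
40–49: 26300 * 0.983 = 25853
50–59: 6400 * 0.977 = 6253
60–69: 11400 * 0.945 = 10773
Net migration: 10–19 − 530 → 15936
→ [5265, 15936, 20458, 6706, 25853, 6253, 10773]
[period 2]
Births: 20458 * 0.444 = 9083 ; 25853 * 0.337 = 8712 — total 17795
10–19: 5265 * 0.986 = 5191
20–29: 15936 * 0.965 = 15378
30–39: 20458 * 0.958 = 19599
40–49: 6706 * 0.983 = 6592
50–59: 25853 * 0.977 = 25258
60–69: 6253 * 0.945 = 5909
Net migration: 10–19 − 530 → 4661
→ [17795, 4661, 15378, 19599, 6592, 25258, 5909]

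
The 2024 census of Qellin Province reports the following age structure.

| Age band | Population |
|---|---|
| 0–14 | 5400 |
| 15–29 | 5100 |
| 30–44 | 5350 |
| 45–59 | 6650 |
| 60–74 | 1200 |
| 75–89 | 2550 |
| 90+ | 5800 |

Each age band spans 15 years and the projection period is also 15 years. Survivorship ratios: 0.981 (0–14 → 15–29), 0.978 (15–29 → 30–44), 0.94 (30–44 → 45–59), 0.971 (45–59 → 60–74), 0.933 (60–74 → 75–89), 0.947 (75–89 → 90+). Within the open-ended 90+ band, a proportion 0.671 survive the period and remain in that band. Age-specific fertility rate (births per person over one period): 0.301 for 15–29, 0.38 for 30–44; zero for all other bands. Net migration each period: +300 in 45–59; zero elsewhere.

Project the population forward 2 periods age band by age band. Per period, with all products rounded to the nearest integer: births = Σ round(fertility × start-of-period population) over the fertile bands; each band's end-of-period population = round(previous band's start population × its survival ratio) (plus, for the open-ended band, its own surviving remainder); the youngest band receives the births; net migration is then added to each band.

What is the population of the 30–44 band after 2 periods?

Period 1:
Births: 5100 × 0.301 = 1535 ; 5350 × 0.38 = 2033 → 3568
15–29: 5400 × 0.981 = 5297
30–44: 5100 × 0.978 = 4988
45–59: 5350 × 0.94 = 5029
60–74: 6650 × 0.971 = 6457
75–89: 1200 × 0.933 = 1120
90+: 2550 × 0.947 + 5800 × 0.671 = 2415 + 3892 = 6307
Net migration: 45–59 + 300 → 5329
End of period: [3568, 5297, 4988, 5329, 6457, 1120, 6307]
Period 2:
Births: 5297 × 0.301 = 1594 ; 4988 × 0.38 = 1895 → 3489
15–29: 3568 × 0.981 = 3500
30–44: 5297 × 0.978 = 5180
45–59: 4988 × 0.94 = 4689
60–74: 5329 × 0.971 = 5174
75–89: 6457 × 0.933 = 6024
90+: 1120 × 0.947 + 6307 × 0.671 = 1061 + 4232 = 5293
Net migration: 45–59 + 300 → 4989
End of period: [3489, 3500, 5180, 4989, 5174, 6024, 5293]

5180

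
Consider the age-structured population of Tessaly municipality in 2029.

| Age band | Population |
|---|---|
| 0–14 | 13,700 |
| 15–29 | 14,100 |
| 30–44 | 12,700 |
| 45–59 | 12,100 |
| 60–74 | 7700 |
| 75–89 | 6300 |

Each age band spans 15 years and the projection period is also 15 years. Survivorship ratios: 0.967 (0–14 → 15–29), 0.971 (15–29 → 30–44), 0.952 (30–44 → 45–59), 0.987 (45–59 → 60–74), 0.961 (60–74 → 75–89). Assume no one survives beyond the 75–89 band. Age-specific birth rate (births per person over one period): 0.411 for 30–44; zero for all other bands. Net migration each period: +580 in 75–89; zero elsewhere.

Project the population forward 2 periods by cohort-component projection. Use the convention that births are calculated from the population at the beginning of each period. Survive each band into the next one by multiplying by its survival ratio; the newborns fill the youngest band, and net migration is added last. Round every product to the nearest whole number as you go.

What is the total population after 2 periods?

After projecting period 1:
Births: 12700 × 0.411 = 5220
15–29: 13700 × 0.967 = 13248
30–44: 14100 × 0.971 = 13691
45–59: 12700 × 0.952 = 12090
60–74: 12100 × 0.987 = 11943
75–89: 7700 × 0.961 = 7400
Net migration: 75–89 + 580 → 7980
Population now: 0–14=5220, 15–29=13248, 30–44=13691, 45–59=12090, 60–74=11943, 75–89=7980
After projecting period 2:
Births: 13691 × 0.411 = 5627
15–29: 5220 × 0.967 = 5048
30–44: 13248 × 0.971 = 12864
45–59: 13691 × 0.952 = 13034
60–74: 12090 × 0.987 = 11933
75–89: 11943 × 0.961 = 11477
Net migration: 75–89 + 580 → 12057
Population now: 0–14=5627, 15–29=5048, 30–44=12864, 45–59=13034, 60–74=11933, 75–89=12057
Total after period 2: 5627 + 5048 + 12864 + 13034 + 11933 + 12057 = 60563

60563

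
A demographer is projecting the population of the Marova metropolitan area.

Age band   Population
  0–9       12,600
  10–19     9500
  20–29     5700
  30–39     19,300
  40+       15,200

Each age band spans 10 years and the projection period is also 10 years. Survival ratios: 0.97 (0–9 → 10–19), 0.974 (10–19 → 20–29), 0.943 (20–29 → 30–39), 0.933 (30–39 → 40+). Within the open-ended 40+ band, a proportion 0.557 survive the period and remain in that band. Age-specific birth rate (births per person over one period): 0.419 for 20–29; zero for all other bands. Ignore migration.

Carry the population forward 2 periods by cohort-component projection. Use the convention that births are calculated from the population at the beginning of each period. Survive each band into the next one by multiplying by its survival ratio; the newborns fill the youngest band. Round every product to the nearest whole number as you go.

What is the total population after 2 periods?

46583

Call the groups 1 to 5, youngest first.
After projecting period 1:
Births: 5700 × 0.419 = 2388
Group 2: 12600 × 0.97 = 12222
Group 3: 9500 × 0.974 = 9253
Group 4: 5700 × 0.943 = 5375
Group 5: 19300 × 0.933 + 15200 × 0.557 = 18007 + 8466 = 26473
Population now: 0–9=2388, 10–19=12222, 20–29=9253, 30–39=5375, 40+=26473
After projecting period 2:
Births: 9253 × 0.419 = 3877
Group 2: 2388 × 0.97 = 2316
Group 3: 12222 × 0.974 = 11904
Group 4: 9253 × 0.943 = 8726
Group 5: 5375 × 0.933 + 26473 × 0.557 = 5015 + 14745 = 19760
Population now: 0–9=3877, 10–19=2316, 20–29=11904, 30–39=8726, 40+=19760
Total after period 2: 3877 + 2316 + 11904 + 8726 + 19760 = 46583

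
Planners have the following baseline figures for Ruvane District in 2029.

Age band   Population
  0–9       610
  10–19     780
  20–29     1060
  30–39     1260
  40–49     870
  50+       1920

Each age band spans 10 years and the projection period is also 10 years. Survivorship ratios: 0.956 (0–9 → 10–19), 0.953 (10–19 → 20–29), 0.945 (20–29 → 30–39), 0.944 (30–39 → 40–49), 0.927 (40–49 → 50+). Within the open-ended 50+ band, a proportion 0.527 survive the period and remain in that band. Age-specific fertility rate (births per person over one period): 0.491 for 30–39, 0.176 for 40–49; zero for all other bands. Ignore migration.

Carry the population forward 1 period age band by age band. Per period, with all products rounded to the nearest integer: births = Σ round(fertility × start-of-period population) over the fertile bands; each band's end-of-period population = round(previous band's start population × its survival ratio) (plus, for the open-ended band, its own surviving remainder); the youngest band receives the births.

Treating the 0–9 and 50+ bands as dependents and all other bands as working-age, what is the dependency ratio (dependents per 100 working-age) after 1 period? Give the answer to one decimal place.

73.6

After projecting period 1:
Births: 1260 × 0.491 = 619  |  870 × 0.176 = 153 → 772
10–19: 610 × 0.956 = 583
20–29: 780 × 0.953 = 743
30–39: 1060 × 0.945 = 1002
40–49: 1260 × 0.944 = 1189
50+: 870 × 0.927 + 1920 × 0.527 = 806 + 1012 = 1818
Giving 772 / 583 / 743 / 1002 / 1189 / 1818.
Dependents (band 0–9 + band 50+) = 772 + 1818 = 2590; working-age = 3517; ratio = 2590/3517 × 100 = 73.6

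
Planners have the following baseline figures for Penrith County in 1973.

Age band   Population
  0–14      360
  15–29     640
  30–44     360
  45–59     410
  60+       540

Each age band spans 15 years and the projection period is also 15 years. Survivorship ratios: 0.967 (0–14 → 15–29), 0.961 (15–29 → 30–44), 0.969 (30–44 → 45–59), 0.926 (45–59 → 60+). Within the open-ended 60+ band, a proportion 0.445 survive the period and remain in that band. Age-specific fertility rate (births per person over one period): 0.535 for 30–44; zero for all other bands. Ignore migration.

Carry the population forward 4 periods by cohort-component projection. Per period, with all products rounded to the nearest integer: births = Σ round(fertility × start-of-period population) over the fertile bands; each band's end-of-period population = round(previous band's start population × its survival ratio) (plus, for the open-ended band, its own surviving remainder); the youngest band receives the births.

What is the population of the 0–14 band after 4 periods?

Numbering the bands 1..5 from youngest to oldest:
Period 1.
Births: 360 * 0.535 = 193
Band 2: 360 * 0.967 = 348
Band 3: 640 * 0.961 = 615
Band 4: 360 * 0.969 = 349
Band 5: 410 * 0.926 + 540 * 0.445 = 380 + 240 = 620
Giving 193 / 348 / 615 / 349 / 620.
Period 2.
Births: 615 * 0.535 = 329
Band 2: 193 * 0.967 = 187
Band 3: 348 * 0.961 = 334
Band 4: 615 * 0.969 = 596
Band 5: 349 * 0.926 + 620 * 0.445 = 323 + 276 = 599
Giving 329 / 187 / 334 / 596 / 599.
Period 3.
Births: 334 * 0.535 = 179
Band 2: 329 * 0.967 = 318
Band 3: 187 * 0.961 = 180
Band 4: 334 * 0.969 = 324
Band 5: 596 * 0.926 + 599 * 0.445 = 552 + 267 = 819
Giving 179 / 318 / 180 / 324 / 819.
Period 4.
Births: 180 * 0.535 = 96
Band 2: 179 * 0.967 = 173
Band 3: 318 * 0.961 = 306
Band 4: 180 * 0.969 = 174
Band 5: 324 * 0.926 + 819 * 0.445 = 300 + 364 = 664
Giving 96 / 173 / 306 / 174 / 664.

96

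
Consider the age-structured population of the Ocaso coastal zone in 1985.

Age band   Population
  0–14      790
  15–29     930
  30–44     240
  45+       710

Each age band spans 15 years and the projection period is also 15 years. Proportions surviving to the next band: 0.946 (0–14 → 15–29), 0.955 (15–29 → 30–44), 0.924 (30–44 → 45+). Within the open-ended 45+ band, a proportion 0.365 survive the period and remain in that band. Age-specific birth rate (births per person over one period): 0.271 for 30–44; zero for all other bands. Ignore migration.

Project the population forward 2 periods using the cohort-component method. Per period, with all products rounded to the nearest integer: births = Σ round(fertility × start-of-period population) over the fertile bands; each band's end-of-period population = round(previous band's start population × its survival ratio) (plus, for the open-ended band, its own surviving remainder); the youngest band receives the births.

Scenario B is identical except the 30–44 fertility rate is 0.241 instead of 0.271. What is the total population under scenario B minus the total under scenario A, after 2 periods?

Numbering the groups 1..4 from youngest to oldest:
Period 1.
Births: 240 * 0.271 = 65
Group 2: 790 * 0.946 = 747
Group 3: 930 * 0.955 = 888
Group 4: 240 * 0.924 + 710 * 0.365 = 222 + 259 = 481
→ [65, 747, 888, 481]
Period 2.
Births: 888 * 0.271 = 241
Group 2: 65 * 0.946 = 61
Group 3: 747 * 0.955 = 713
Group 4: 888 * 0.924 + 481 * 0.365 = 821 + 176 = 997
→ [241, 61, 713, 997]
Scenario A total after 2 periods: 2012
Scenario B projection —
Period 1.
Births: 240 * 0.241 = 58
Group 2: 790 * 0.946 = 747
Group 3: 930 * 0.955 = 888
Group 4: 240 * 0.924 + 710 * 0.365 = 222 + 259 = 481
→ [58, 747, 888, 481]
Period 2.
Births: 888 * 0.241 = 214
Group 2: 58 * 0.946 = 55
Group 3: 747 * 0.955 = 713
Group 4: 888 * 0.924 + 481 * 0.365 = 821 + 176 = 997
→ [214, 55, 713, 997]
Scenario B total after 2 periods: 1979
Difference B − A = 1979 − 2012 = -33

-33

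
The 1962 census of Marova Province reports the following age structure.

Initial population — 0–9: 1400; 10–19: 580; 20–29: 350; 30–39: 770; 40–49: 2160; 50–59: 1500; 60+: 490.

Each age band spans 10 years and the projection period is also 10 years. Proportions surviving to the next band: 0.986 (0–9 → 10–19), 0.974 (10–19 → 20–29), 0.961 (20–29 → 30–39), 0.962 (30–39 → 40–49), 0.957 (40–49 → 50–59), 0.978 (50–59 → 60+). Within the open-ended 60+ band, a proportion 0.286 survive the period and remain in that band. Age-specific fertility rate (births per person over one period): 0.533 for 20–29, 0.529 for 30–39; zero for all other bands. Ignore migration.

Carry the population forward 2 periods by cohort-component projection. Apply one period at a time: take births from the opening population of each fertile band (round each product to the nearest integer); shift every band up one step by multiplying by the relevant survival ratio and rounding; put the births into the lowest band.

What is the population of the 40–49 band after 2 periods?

Call the bands 1 to 7, youngest first.
— Period 1 —
Births: 350 * 0.533 = 187  |  770 * 0.529 = 407 → total 594
Band 2: 1400 * 0.986 = 1380
Band 3: 580 * 0.974 = 565
Band 4: 350 * 0.961 = 336
Band 5: 770 * 0.962 = 741
Band 6: 2160 * 0.957 = 2067
Band 7: 1500 * 0.978 + 490 * 0.286 = 1467 + 140 = 1607
End of period: [594, 1380, 565, 336, 741, 2067, 1607]
— Period 2 —
Births: 565 * 0.533 = 301  |  336 * 0.529 = 178 → total 479
Band 2: 594 * 0.986 = 586
Band 3: 1380 * 0.974 = 1344
Band 4: 565 * 0.961 = 543
Band 5: 336 * 0.962 = 323
Band 6: 741 * 0.957 = 709
Band 7: 2067 * 0.978 + 1607 * 0.286 = 2022 + 460 = 2482
End of period: [479, 586, 1344, 543, 323, 709, 2482]

323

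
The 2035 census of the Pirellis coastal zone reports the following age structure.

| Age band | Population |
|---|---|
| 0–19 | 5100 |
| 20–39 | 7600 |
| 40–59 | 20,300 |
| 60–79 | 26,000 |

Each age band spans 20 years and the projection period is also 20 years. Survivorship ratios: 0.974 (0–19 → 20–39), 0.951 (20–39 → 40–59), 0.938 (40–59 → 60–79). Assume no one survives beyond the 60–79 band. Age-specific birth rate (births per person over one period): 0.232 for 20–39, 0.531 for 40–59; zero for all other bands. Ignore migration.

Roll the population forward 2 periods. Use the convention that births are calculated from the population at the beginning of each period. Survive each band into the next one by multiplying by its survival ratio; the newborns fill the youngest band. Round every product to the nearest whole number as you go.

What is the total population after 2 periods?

(Bands numbered youngest = 1 to oldest = 4.)
Period 1.
Births: 7600 × 0.232 = 1763  |  20300 × 0.531 = 10779 → total 12542
Band 2: 5100 × 0.974 = 4967
Band 3: 7600 × 0.951 = 7228
Band 4: 20300 × 0.938 = 19041
Population now: 0–19=12542, 20–39=4967, 40–59=7228, 60–79=19041
Period 2.
Births: 4967 × 0.232 = 1152  |  7228 × 0.531 = 3838 → total 4990
Band 2: 12542 × 0.974 = 12216
Band 3: 4967 × 0.951 = 4724
Band 4: 7228 × 0.938 = 6780
Population now: 0–19=4990, 20–39=12216, 40–59=4724, 60–79=6780
Total after period 2: 4990 + 12216 + 4724 + 6780 = 28710

28710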